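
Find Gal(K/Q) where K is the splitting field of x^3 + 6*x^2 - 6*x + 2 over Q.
Gal(K/Q) = S_3 (symmetric group of order 6)

Compute the discriminant of x^3 + (6)*x^2 + (-6)*x + (2): Δ = -972. Since Δ is not a rational square, the Galois group is not contained in A_3; it must be the full S_3 (irreducibility of the cubic rules out anything smaller).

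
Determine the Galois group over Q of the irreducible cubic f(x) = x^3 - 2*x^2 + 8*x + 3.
Gal(K/Q) = S_3 (symmetric group of order 6)

Compute the discriminant of x^3 + (-2)*x^2 + (8)*x + (3): Δ = -2803. Since Δ is not a rational square, the Galois group is not contained in A_3; it must be the full S_3 (irreducibility of the cubic rules out anything smaller).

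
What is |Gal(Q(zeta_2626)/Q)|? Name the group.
|Gal(Q(zeta_2626)/Q)| = phi(2626) = 1200; group ≅ (Z/2626Z)^* ≅ Z/12Z × Z/100Z

The n-th cyclotomic polynomial Φ_2626(x) is the minimal polynomial of zeta_2626 over Q and has degree phi(2626) = 1200. So Q(zeta_2626) is a degree-1200 Galois extension with Galois group (Z/2626Z)^*. By CRT, (Z/2626Z)^* ≅ (Z/2Z)^* × (Z/13Z)^* × (Z/101Z)^*. Each prime-power unit group is (Z/2Z)^* ≅ trivial group (order 1); (Z/13Z)^* ≅ Z/12Z; (Z/101Z)^* ≅ Z/100Z. Hence Gal(Q(zeta_2626)/Q) ≅ Z/12Z × Z/100Z.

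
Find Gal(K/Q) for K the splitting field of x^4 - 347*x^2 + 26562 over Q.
Gal(K/Q) = V_4 (Klein four-group, Z/2Z × Z/2Z)

f factors as (x^2 - 233)(x^2 - 114), so the splitting field is K = Q(sqrt(233), sqrt(114)). The elements 233, 114, 26562 are all non-squares in Q, so sqrt(233) and sqrt(114) generate independent quadratic extensions. Thus [K:Q] = 4 and Gal(K/Q) is generated by the two order-2 automorphisms sqrt(233) ↦ -sqrt(233) and sqrt(114) ↦ -sqrt(114), giving V_4.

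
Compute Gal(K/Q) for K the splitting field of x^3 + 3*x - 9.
Gal(K/Q) = S_3 (symmetric group of order 6)

Compute the discriminant of x^3 + (0)*x^2 + (3)*x + (-9): Δ = -2295. Since Δ is not a rational square, the Galois group is not contained in A_3; it must be the full S_3 (irreducibility of the cubic rules out anything smaller).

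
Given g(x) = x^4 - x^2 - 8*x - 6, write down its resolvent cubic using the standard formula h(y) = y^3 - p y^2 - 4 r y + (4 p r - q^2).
h(y) = y^3 + y^2 + 24*y - 40

Identify coefficients: p = -1, q = -8, r = -6.
Plug into h(y) = y^3 - p y^2 - 4 r y + (4 p r - q^2):
  h(y) = y^3 - (-1) y^2 - 4*(-6) y + (4*(-1)*(-6) - (-8)^2)
       = y^3 + (1) y^2 + (24) y + (-40).
Simplifying: h(y) = y^3 + y^2 + 24*y - 40.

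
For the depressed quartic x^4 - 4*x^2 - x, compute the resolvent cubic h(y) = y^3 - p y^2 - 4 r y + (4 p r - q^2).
h(y) = y^3 + 4*y^2 - 1

Identify coefficients: p = -4, q = -1, r = 0.
Plug into h(y) = y^3 - p y^2 - 4 r y + (4 p r - q^2):
  h(y) = y^3 - (-4) y^2 - 4*(0) y + (4*(-4)*(0) - (-1)^2)
       = y^3 + (4) y^2 + (0) y + (-1).
Simplifying: h(y) = y^3 + 4*y^2 - 1.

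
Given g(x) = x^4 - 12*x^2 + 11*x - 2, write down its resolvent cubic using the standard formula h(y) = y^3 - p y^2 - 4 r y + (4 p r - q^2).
h(y) = y^3 + 12*y^2 + 8*y - 25

Identify coefficients: p = -12, q = 11, r = -2.
Plug into h(y) = y^3 - p y^2 - 4 r y + (4 p r - q^2):
  h(y) = y^3 - (-12) y^2 - 4*(-2) y + (4*(-12)*(-2) - (11)^2)
       = y^3 + (12) y^2 + (8) y + (-25).
Simplifying: h(y) = y^3 + 12*y^2 + 8*y - 25.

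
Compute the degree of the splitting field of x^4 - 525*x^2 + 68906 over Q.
[K:Q] = 4

f factors as (x^2 - 262)(x^2 - 263); the splitting field is K = Q(sqrt(262), sqrt(263)). Since 262, 263, and 68906 are all non-squares in Q, the three subfields Q(sqrt(262)), Q(sqrt(263)), Q(sqrt(68906)) are distinct degree-2 extensions, so [K:Q] = 4 (Klein four Galois group).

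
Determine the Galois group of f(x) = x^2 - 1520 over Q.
Gal(K/Q) = Z/2Z (cyclic of order 2)

x^2 - 1520 is irreducible over Q since 1520 is not a rational square. The splitting field Q(sqrt(1520)) has degree 2 over Q, and its unique nontrivial automorphism is sqrt(1520) ↦ -sqrt(1520). Hence Gal(Q(sqrt(1520))/Q) = Z/2Z.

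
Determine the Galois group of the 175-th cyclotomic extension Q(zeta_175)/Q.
|Gal(Q(zeta_175)/Q)| = phi(175) = 120; group ≅ (Z/175Z)^* ≅ Z/6Z × Z/20Z

The n-th cyclotomic polynomial Φ_175(x) is the minimal polynomial of zeta_175 over Q and has degree phi(175) = 120. So Q(zeta_175) is a degree-120 Galois extension with Galois group (Z/175Z)^*. By CRT, (Z/175Z)^* ≅ (Z/25Z)^* × (Z/7Z)^*. Each prime-power unit group is (Z/25Z)^* ≅ Z/20Z; (Z/7Z)^* ≅ Z/6Z. Hence Gal(Q(zeta_175)/Q) ≅ Z/6Z × Z/20Z.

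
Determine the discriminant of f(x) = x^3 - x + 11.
Δ = -3263

For a depressed cubic x^3 + p x + q the discriminant is Δ = -4 p^3 - 27 q^2 = -4*(-1)^3 - 27*(11)^2 = 4 - 3267 = -3263.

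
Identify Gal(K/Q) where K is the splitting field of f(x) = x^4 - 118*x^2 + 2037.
Gal(K/Q) = V_4 (Klein four-group, Z/2Z × Z/2Z)

f factors as (x^2 - 21)(x^2 - 97), so the splitting field is K = Q(sqrt(21), sqrt(97)). The elements 21, 97, 2037 are all non-squares in Q, so sqrt(21) and sqrt(97) generate independent quadratic extensions. Thus [K:Q] = 4 and Gal(K/Q) is generated by the two order-2 automorphisms sqrt(21) ↦ -sqrt(21) and sqrt(97) ↦ -sqrt(97), giving V_4.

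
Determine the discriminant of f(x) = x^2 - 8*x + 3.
Δ = 52

For a quadratic a x^2 + b x + c the discriminant is Δ = b^2 - 4ac = (-8)^2 - 4*(1)*(3) = 64 - (12) = 52.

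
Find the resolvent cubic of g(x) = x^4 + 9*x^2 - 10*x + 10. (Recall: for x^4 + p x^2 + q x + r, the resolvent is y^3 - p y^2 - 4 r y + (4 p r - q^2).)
h(y) = y^3 - 9*y^2 - 40*y + 260

Identify coefficients: p = 9, q = -10, r = 10.
Plug into h(y) = y^3 - p y^2 - 4 r y + (4 p r - q^2):
  h(y) = y^3 - (9) y^2 - 4*(10) y + (4*(9)*(10) - (-10)^2)
       = y^3 + (-9) y^2 + (-40) y + (260).
Simplifying: h(y) = y^3 - 9*y^2 - 40*y + 260.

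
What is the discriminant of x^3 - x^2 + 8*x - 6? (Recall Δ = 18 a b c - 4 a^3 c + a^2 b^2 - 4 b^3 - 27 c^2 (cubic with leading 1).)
Δ = -2116

For x^3 + a x^2 + b x + c the discriminant is Δ = 18 a b c - 4 a^3 c + a^2 b^2 - 4 b^3 - 27 c^2.
Plug a = -1, b = 8, c = -6:
  18*(-1)*(8)*(-6) - 4*(-1)^3*(-6) + (-1)^2*(8)^2 - 4*(8)^3 - 27*(-6)^2
  = 864 + (-24) + 64 + (-2048) + (-972)
  = -2116.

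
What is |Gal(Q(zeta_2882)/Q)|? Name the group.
|Gal(Q(zeta_2882)/Q)| = phi(2882) = 1300; group ≅ (Z/2882Z)^* ≅ Z/10Z × Z/130Z

The n-th cyclotomic polynomial Φ_2882(x) is the minimal polynomial of zeta_2882 over Q and has degree phi(2882) = 1300. So Q(zeta_2882) is a degree-1300 Galois extension with Galois group (Z/2882Z)^*. By CRT, (Z/2882Z)^* ≅ (Z/2Z)^* × (Z/11Z)^* × (Z/131Z)^*. Each prime-power unit group is (Z/2Z)^* ≅ trivial group (order 1); (Z/11Z)^* ≅ Z/10Z; (Z/131Z)^* ≅ Z/130Z. Hence Gal(Q(zeta_2882)/Q) ≅ Z/10Z × Z/130Z.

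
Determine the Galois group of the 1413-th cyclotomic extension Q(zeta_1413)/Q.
|Gal(Q(zeta_1413)/Q)| = phi(1413) = 936; group ≅ (Z/1413Z)^* ≅ Z/6Z × Z/156Z

The n-th cyclotomic polynomial Φ_1413(x) is the minimal polynomial of zeta_1413 over Q and has degree phi(1413) = 936. So Q(zeta_1413) is a degree-936 Galois extension with Galois group (Z/1413Z)^*. By CRT, (Z/1413Z)^* ≅ (Z/9Z)^* × (Z/157Z)^*. Each prime-power unit group is (Z/9Z)^* ≅ Z/6Z; (Z/157Z)^* ≅ Z/156Z. Hence Gal(Q(zeta_1413)/Q) ≅ Z/6Z × Z/156Z.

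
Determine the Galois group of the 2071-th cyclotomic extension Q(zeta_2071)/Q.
|Gal(Q(zeta_2071)/Q)| = phi(2071) = 1944; group ≅ (Z/2071Z)^* ≅ Z/18Z × Z/108Z

The n-th cyclotomic polynomial Φ_2071(x) is the minimal polynomial of zeta_2071 over Q and has degree phi(2071) = 1944. So Q(zeta_2071) is a degree-1944 Galois extension with Galois group (Z/2071Z)^*. By CRT, (Z/2071Z)^* ≅ (Z/19Z)^* × (Z/109Z)^*. Each prime-power unit group is (Z/19Z)^* ≅ Z/18Z; (Z/109Z)^* ≅ Z/108Z. Hence Gal(Q(zeta_2071)/Q) ≅ Z/18Z × Z/108Z.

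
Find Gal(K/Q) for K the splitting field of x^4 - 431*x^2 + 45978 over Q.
Gal(K/Q) = V_4 (Klein four-group, Z/2Z × Z/2Z)

f factors as (x^2 - 237)(x^2 - 194), so the splitting field is K = Q(sqrt(237), sqrt(194)). The elements 237, 194, 45978 are all non-squares in Q, so sqrt(237) and sqrt(194) generate independent quadratic extensions. Thus [K:Q] = 4 and Gal(K/Q) is generated by the two order-2 automorphisms sqrt(237) ↦ -sqrt(237) and sqrt(194) ↦ -sqrt(194), giving V_4.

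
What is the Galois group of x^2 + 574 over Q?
Gal(K/Q) = Z/2Z (cyclic of order 2)

x^2 + 574 is irreducible over Q since -574 is not a rational square. The splitting field Q(sqrt(-574)) has degree 2 over Q, and its unique nontrivial automorphism is sqrt(-574) ↦ -sqrt(-574). Hence Gal(Q(sqrt(-574))/Q) = Z/2Z.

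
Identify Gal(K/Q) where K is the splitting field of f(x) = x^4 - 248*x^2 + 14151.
Gal(K/Q) = V_4 (Klein four-group, Z/2Z × Z/2Z)

f factors as (x^2 - 159)(x^2 - 89), so the splitting field is K = Q(sqrt(159), sqrt(89)). The elements 159, 89, 14151 are all non-squares in Q, so sqrt(159) and sqrt(89) generate independent quadratic extensions. Thus [K:Q] = 4 and Gal(K/Q) is generated by the two order-2 automorphisms sqrt(159) ↦ -sqrt(159) and sqrt(89) ↦ -sqrt(89), giving V_4.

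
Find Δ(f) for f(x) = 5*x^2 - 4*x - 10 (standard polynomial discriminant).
Δ = 216

For a quadratic a x^2 + b x + c the discriminant is Δ = b^2 - 4ac = (-4)^2 - 4*(5)*(-10) = 16 - (-200) = 216.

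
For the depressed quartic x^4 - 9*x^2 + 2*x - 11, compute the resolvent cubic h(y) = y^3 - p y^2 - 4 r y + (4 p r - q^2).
h(y) = y^3 + 9*y^2 + 44*y + 392

Identify coefficients: p = -9, q = 2, r = -11.
Plug into h(y) = y^3 - p y^2 - 4 r y + (4 p r - q^2):
  h(y) = y^3 - (-9) y^2 - 4*(-11) y + (4*(-9)*(-11) - (2)^2)
       = y^3 + (9) y^2 + (44) y + (392).
Simplifying: h(y) = y^3 + 9*y^2 + 44*y + 392.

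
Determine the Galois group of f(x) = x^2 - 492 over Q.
Gal(K/Q) = Z/2Z (cyclic of order 2)

x^2 - 492 is irreducible over Q since 492 is not a rational square. The splitting field Q(sqrt(492)) has degree 2 over Q, and its unique nontrivial automorphism is sqrt(492) ↦ -sqrt(492). Hence Gal(Q(sqrt(492))/Q) = Z/2Z.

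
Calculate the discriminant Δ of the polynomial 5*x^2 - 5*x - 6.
Δ = 145

For a quadratic a x^2 + b x + c the discriminant is Δ = b^2 - 4ac = (-5)^2 - 4*(5)*(-6) = 25 - (-120) = 145.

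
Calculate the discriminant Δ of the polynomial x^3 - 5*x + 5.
Δ = -175

For a depressed cubic x^3 + p x + q the discriminant is Δ = -4 p^3 - 27 q^2 = -4*(-5)^3 - 27*(5)^2 = 500 - 675 = -175.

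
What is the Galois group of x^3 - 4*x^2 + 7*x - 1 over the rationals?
Gal(K/Q) = S_3 (symmetric group of order 6)

Compute the discriminant of x^3 + (-4)*x^2 + (7)*x + (-1): Δ = -367. Since Δ is not a rational square, the Galois group is not contained in A_3; it must be the full S_3 (irreducibility of the cubic rules out anything smaller).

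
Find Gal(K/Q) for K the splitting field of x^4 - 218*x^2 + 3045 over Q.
Gal(K/Q) = V_4 (Klein four-group, Z/2Z × Z/2Z)

f factors as (x^2 - 15)(x^2 - 203), so the splitting field is K = Q(sqrt(15), sqrt(203)). The elements 15, 203, 3045 are all non-squares in Q, so sqrt(15) and sqrt(203) generate independent quadratic extensions. Thus [K:Q] = 4 and Gal(K/Q) is generated by the two order-2 automorphisms sqrt(15) ↦ -sqrt(15) and sqrt(203) ↦ -sqrt(203), giving V_4.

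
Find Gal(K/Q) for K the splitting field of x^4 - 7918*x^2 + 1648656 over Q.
Gal(K/Q) = Z/2Z (cyclic of order 2)

f factors as (x^2 - 214)(x^2 - 7704), so the splitting field is K = Q(sqrt(214), sqrt(7704)). The squarefree part of 214 is 214 and the squarefree part of 7704 is also 214, so sqrt(214) and sqrt(7704) are both rational multiples of sqrt(214). Hence Q(sqrt(214)) = Q(sqrt(7704)) = Q(sqrt(214)), and the splitting field collapses to a single degree-2 extension with Galois group Z/2Z.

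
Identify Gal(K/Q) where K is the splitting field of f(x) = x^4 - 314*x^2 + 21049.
Gal(K/Q) = V_4 (Klein four-group, Z/2Z × Z/2Z)

f factors as (x^2 - 97)(x^2 - 217), so the splitting field is K = Q(sqrt(97), sqrt(217)). The elements 97, 217, 21049 are all non-squares in Q, so sqrt(97) and sqrt(217) generate independent quadratic extensions. Thus [K:Q] = 4 and Gal(K/Q) is generated by the two order-2 automorphisms sqrt(97) ↦ -sqrt(97) and sqrt(217) ↦ -sqrt(217), giving V_4.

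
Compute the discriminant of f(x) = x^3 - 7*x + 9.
Δ = -815

For a depressed cubic x^3 + p x + q the discriminant is Δ = -4 p^3 - 27 q^2 = -4*(-7)^3 - 27*(9)^2 = 1372 - 2187 = -815.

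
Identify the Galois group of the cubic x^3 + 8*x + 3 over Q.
Gal(K/Q) = S_3 (symmetric group of order 6)

Compute the discriminant of x^3 + (0)*x^2 + (8)*x + (3): Δ = -2291. Since Δ is not a rational square, the Galois group is not contained in A_3; it must be the full S_3 (irreducibility of the cubic rules out anything smaller).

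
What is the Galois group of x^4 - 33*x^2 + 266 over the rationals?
Gal(K/Q) = V_4 (Klein four-group, Z/2Z × Z/2Z)

f factors as (x^2 - 14)(x^2 - 19), so the splitting field is K = Q(sqrt(14), sqrt(19)). The elements 14, 19, 266 are all non-squares in Q, so sqrt(14) and sqrt(19) generate independent quadratic extensions. Thus [K:Q] = 4 and Gal(K/Q) is generated by the two order-2 automorphisms sqrt(14) ↦ -sqrt(14) and sqrt(19) ↦ -sqrt(19), giving V_4.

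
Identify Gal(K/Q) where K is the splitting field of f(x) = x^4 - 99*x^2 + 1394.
Gal(K/Q) = V_4 (Klein four-group, Z/2Z × Z/2Z)

f factors as (x^2 - 17)(x^2 - 82), so the splitting field is K = Q(sqrt(17), sqrt(82)). The elements 17, 82, 1394 are all non-squares in Q, so sqrt(17) and sqrt(82) generate independent quadratic extensions. Thus [K:Q] = 4 and Gal(K/Q) is generated by the two order-2 automorphisms sqrt(17) ↦ -sqrt(17) and sqrt(82) ↦ -sqrt(82), giving V_4.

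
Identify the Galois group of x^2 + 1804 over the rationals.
Gal(K/Q) = Z/2Z (cyclic of order 2)

x^2 + 1804 is irreducible over Q since -1804 is not a rational square. The splitting field Q(sqrt(-1804)) has degree 2 over Q, and its unique nontrivial automorphism is sqrt(-1804) ↦ -sqrt(-1804). Hence Gal(Q(sqrt(-1804))/Q) = Z/2Z.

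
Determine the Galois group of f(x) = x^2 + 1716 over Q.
Gal(K/Q) = Z/2Z (cyclic of order 2)

x^2 + 1716 is irreducible over Q since -1716 is not a rational square. The splitting field Q(sqrt(-1716)) has degree 2 over Q, and its unique nontrivial automorphism is sqrt(-1716) ↦ -sqrt(-1716). Hence Gal(Q(sqrt(-1716))/Q) = Z/2Z.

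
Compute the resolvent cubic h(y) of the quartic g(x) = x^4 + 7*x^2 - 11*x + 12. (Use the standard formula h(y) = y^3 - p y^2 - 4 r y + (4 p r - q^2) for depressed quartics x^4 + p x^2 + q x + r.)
h(y) = y^3 - 7*y^2 - 48*y + 215

Identify coefficients: p = 7, q = -11, r = 12.
Plug into h(y) = y^3 - p y^2 - 4 r y + (4 p r - q^2):
  h(y) = y^3 - (7) y^2 - 4*(12) y + (4*(7)*(12) - (-11)^2)
       = y^3 + (-7) y^2 + (-48) y + (215).
Simplifying: h(y) = y^3 - 7*y^2 - 48*y + 215.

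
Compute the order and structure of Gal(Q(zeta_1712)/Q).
|Gal(Q(zeta_1712)/Q)| = phi(1712) = 848; group ≅ (Z/1712Z)^* ≅ Z/2Z × Z/4Z × Z/106Z

The n-th cyclotomic polynomial Φ_1712(x) is the minimal polynomial of zeta_1712 over Q and has degree phi(1712) = 848. So Q(zeta_1712) is a degree-848 Galois extension with Galois group (Z/1712Z)^*. By CRT, (Z/1712Z)^* ≅ (Z/16Z)^* × (Z/107Z)^*. Each prime-power unit group is (Z/16Z)^* ≅ Z/2Z × Z/4Z; (Z/107Z)^* ≅ Z/106Z. Hence Gal(Q(zeta_1712)/Q) ≅ Z/2Z × Z/4Z × Z/106Z.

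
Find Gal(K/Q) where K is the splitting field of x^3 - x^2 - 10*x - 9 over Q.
Gal(K/Q) = S_3 (symmetric group of order 6)

Compute the discriminant of x^3 + (-1)*x^2 + (-10)*x + (-9): Δ = 257. Since Δ is not a rational square, the Galois group is not contained in A_3; it must be the full S_3 (irreducibility of the cubic rules out anything smaller).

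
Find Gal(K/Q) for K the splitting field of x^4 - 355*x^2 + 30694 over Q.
Gal(K/Q) = V_4 (Klein four-group, Z/2Z × Z/2Z)

f factors as (x^2 - 149)(x^2 - 206), so the splitting field is K = Q(sqrt(149), sqrt(206)). The elements 149, 206, 30694 are all non-squares in Q, so sqrt(149) and sqrt(206) generate independent quadratic extensions. Thus [K:Q] = 4 and Gal(K/Q) is generated by the two order-2 automorphisms sqrt(149) ↦ -sqrt(149) and sqrt(206) ↦ -sqrt(206), giving V_4.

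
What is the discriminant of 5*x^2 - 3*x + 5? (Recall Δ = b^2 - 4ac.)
Δ = -91

For a quadratic a x^2 + b x + c the discriminant is Δ = b^2 - 4ac = (-3)^2 - 4*(5)*(5) = 9 - (100) = -91.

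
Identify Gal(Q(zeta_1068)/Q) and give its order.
|Gal(Q(zeta_1068)/Q)| = phi(1068) = 352; group ≅ (Z/1068Z)^* ≅ Z/2Z × Z/2Z × Z/88Z

The n-th cyclotomic polynomial Φ_1068(x) is the minimal polynomial of zeta_1068 over Q and has degree phi(1068) = 352. So Q(zeta_1068) is a degree-352 Galois extension with Galois group (Z/1068Z)^*. By CRT, (Z/1068Z)^* ≅ (Z/4Z)^* × (Z/3Z)^* × (Z/89Z)^*. Each prime-power unit group is (Z/4Z)^* ≅ Z/2Z; (Z/3Z)^* ≅ Z/2Z; (Z/89Z)^* ≅ Z/88Z. Hence Gal(Q(zeta_1068)/Q) ≅ Z/2Z × Z/2Z × Z/88Z.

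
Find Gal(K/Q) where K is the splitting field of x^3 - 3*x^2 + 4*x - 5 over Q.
Gal(K/Q) = S_3 (symmetric group of order 6)

Compute the discriminant of x^3 + (-3)*x^2 + (4)*x + (-5): Δ = -247. Since Δ is not a rational square, the Galois group is not contained in A_3; it must be the full S_3 (irreducibility of the cubic rules out anything smaller).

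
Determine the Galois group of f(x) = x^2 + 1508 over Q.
Gal(K/Q) = Z/2Z (cyclic of order 2)

x^2 + 1508 is irreducible over Q since -1508 is not a rational square. The splitting field Q(sqrt(-1508)) has degree 2 over Q, and its unique nontrivial automorphism is sqrt(-1508) ↦ -sqrt(-1508). Hence Gal(Q(sqrt(-1508))/Q) = Z/2Z.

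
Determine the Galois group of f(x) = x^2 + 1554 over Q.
Gal(K/Q) = Z/2Z (cyclic of order 2)

x^2 + 1554 is irreducible over Q since -1554 is not a rational square. The splitting field Q(sqrt(-1554)) has degree 2 over Q, and its unique nontrivial automorphism is sqrt(-1554) ↦ -sqrt(-1554). Hence Gal(Q(sqrt(-1554))/Q) = Z/2Z.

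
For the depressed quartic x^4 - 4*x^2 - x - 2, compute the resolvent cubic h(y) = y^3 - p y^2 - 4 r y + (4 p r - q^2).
h(y) = y^3 + 4*y^2 + 8*y + 31

Identify coefficients: p = -4, q = -1, r = -2.
Plug into h(y) = y^3 - p y^2 - 4 r y + (4 p r - q^2):
  h(y) = y^3 - (-4) y^2 - 4*(-2) y + (4*(-4)*(-2) - (-1)^2)
       = y^3 + (4) y^2 + (8) y + (31).
Simplifying: h(y) = y^3 + 4*y^2 + 8*y + 31.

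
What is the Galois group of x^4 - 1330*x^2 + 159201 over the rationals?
Gal(K/Q) = Z/2Z (cyclic of order 2)

f factors as (x^2 - 1197)(x^2 - 133), so the splitting field is K = Q(sqrt(1197), sqrt(133)). The squarefree part of 1197 is 133 and the squarefree part of 133 is also 133, so sqrt(1197) and sqrt(133) are both rational multiples of sqrt(133). Hence Q(sqrt(1197)) = Q(sqrt(133)) = Q(sqrt(133)), and the splitting field collapses to a single degree-2 extension with Galois group Z/2Z.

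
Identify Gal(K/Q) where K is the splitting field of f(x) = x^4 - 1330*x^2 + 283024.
Gal(K/Q) = Z/2Z (cyclic of order 2)

f factors as (x^2 - 1064)(x^2 - 266), so the splitting field is K = Q(sqrt(1064), sqrt(266)). The squarefree part of 1064 is 266 and the squarefree part of 266 is also 266, so sqrt(1064) and sqrt(266) are both rational multiples of sqrt(266). Hence Q(sqrt(1064)) = Q(sqrt(266)) = Q(sqrt(266)), and the splitting field collapses to a single degree-2 extension with Galois group Z/2Z.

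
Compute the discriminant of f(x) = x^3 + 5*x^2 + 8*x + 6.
Δ = -100

For x^3 + a x^2 + b x + c the discriminant is Δ = 18 a b c - 4 a^3 c + a^2 b^2 - 4 b^3 - 27 c^2.
Plug a = 5, b = 8, c = 6:
  18*(5)*(8)*(6) - 4*(5)^3*(6) + (5)^2*(8)^2 - 4*(8)^3 - 27*(6)^2
  = 4320 + (-3000) + 1600 + (-2048) + (-972)
  = -100.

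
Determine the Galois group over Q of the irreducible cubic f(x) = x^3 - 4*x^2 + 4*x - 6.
Gal(K/Q) = S_3 (symmetric group of order 6)

Compute the discriminant of x^3 + (-4)*x^2 + (4)*x + (-6): Δ = -780. Since Δ is not a rational square, the Galois group is not contained in A_3; it must be the full S_3 (irreducibility of the cubic rules out anything smaller).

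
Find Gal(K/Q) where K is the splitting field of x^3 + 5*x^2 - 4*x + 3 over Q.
Gal(K/Q) = S_3 (symmetric group of order 6)

Compute the discriminant of x^3 + (5)*x^2 + (-4)*x + (3): Δ = -2167. Since Δ is not a rational square, the Galois group is not contained in A_3; it must be the full S_3 (irreducibility of the cubic rules out anything smaller).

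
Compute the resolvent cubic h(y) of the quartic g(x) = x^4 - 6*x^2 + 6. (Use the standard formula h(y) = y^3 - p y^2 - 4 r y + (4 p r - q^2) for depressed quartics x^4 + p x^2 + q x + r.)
h(y) = y^3 + 6*y^2 - 24*y - 144

Identify coefficients: p = -6, q = 0, r = 6.
Plug into h(y) = y^3 - p y^2 - 4 r y + (4 p r - q^2):
  h(y) = y^3 - (-6) y^2 - 4*(6) y + (4*(-6)*(6) - (0)^2)
       = y^3 + (6) y^2 + (-24) y + (-144).
Simplifying: h(y) = y^3 + 6*y^2 - 24*y - 144.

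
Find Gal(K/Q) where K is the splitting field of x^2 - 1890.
Gal(K/Q) = Z/2Z (cyclic of order 2)

x^2 - 1890 is irreducible over Q since 1890 is not a rational square. The splitting field Q(sqrt(1890)) has degree 2 over Q, and its unique nontrivial automorphism is sqrt(1890) ↦ -sqrt(1890). Hence Gal(Q(sqrt(1890))/Q) = Z/2Z.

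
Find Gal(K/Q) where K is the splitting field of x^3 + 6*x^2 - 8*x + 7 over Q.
Gal(K/Q) = S_3 (symmetric group of order 6)

Compute the discriminant of x^3 + (6)*x^2 + (-8)*x + (7): Δ = -9067. Since Δ is not a rational square, the Galois group is not contained in A_3; it must be the full S_3 (irreducibility of the cubic rules out anything smaller).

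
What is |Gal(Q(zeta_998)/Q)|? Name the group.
|Gal(Q(zeta_998)/Q)| = phi(998) = 498; group ≅ (Z/998Z)^* ≅ Z/498Z

The n-th cyclotomic polynomial Φ_998(x) is the minimal polynomial of zeta_998 over Q and has degree phi(998) = 498. So Q(zeta_998) is a degree-498 Galois extension with Galois group (Z/998Z)^*. By CRT, (Z/998Z)^* ≅ (Z/2Z)^* × (Z/499Z)^*. Each prime-power unit group is (Z/2Z)^* ≅ trivial group (order 1); (Z/499Z)^* ≅ Z/498Z. Hence Gal(Q(zeta_998)/Q) ≅ Z/498Z.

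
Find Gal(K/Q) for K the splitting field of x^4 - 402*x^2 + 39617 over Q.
Gal(K/Q) = V_4 (Klein four-group, Z/2Z × Z/2Z)

f factors as (x^2 - 173)(x^2 - 229), so the splitting field is K = Q(sqrt(173), sqrt(229)). The elements 173, 229, 39617 are all non-squares in Q, so sqrt(173) and sqrt(229) generate independent quadratic extensions. Thus [K:Q] = 4 and Gal(K/Q) is generated by the two order-2 automorphisms sqrt(173) ↦ -sqrt(173) and sqrt(229) ↦ -sqrt(229), giving V_4.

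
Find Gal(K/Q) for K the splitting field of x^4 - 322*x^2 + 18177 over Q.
Gal(K/Q) = V_4 (Klein four-group, Z/2Z × Z/2Z)

f factors as (x^2 - 249)(x^2 - 73), so the splitting field is K = Q(sqrt(249), sqrt(73)). The elements 249, 73, 18177 are all non-squares in Q, so sqrt(249) and sqrt(73) generate independent quadratic extensions. Thus [K:Q] = 4 and Gal(K/Q) is generated by the two order-2 automorphisms sqrt(249) ↦ -sqrt(249) and sqrt(73) ↦ -sqrt(73), giving V_4.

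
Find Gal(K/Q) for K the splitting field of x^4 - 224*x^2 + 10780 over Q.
Gal(K/Q) = V_4 (Klein four-group, Z/2Z × Z/2Z)

f factors as (x^2 - 154)(x^2 - 70), so the splitting field is K = Q(sqrt(154), sqrt(70)). The elements 154, 70, 10780 are all non-squares in Q, so sqrt(154) and sqrt(70) generate independent quadratic extensions. Thus [K:Q] = 4 and Gal(K/Q) is generated by the two order-2 automorphisms sqrt(154) ↦ -sqrt(154) and sqrt(70) ↦ -sqrt(70), giving V_4.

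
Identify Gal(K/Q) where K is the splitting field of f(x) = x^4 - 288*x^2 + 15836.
Gal(K/Q) = V_4 (Klein four-group, Z/2Z × Z/2Z)

f factors as (x^2 - 214)(x^2 - 74), so the splitting field is K = Q(sqrt(214), sqrt(74)). The elements 214, 74, 15836 are all non-squares in Q, so sqrt(214) and sqrt(74) generate independent quadratic extensions. Thus [K:Q] = 4 and Gal(K/Q) is generated by the two order-2 automorphisms sqrt(214) ↦ -sqrt(214) and sqrt(74) ↦ -sqrt(74), giving V_4.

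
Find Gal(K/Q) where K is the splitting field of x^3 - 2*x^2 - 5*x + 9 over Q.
Gal(K/Q) = S_3 (symmetric group of order 6)

Compute the discriminant of x^3 + (-2)*x^2 + (-5)*x + (9): Δ = 321. Since Δ is not a rational square, the Galois group is not contained in A_3; it must be the full S_3 (irreducibility of the cubic rules out anything smaller).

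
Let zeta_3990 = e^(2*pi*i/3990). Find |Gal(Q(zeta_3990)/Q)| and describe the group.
|Gal(Q(zeta_3990)/Q)| = phi(3990) = 864; group ≅ (Z/3990Z)^* ≅ Z/2Z × Z/4Z × Z/6Z × Z/18Z

The n-th cyclotomic polynomial Φ_3990(x) is the minimal polynomial of zeta_3990 over Q and has degree phi(3990) = 864. So Q(zeta_3990) is a degree-864 Galois extension with Galois group (Z/3990Z)^*. By CRT, (Z/3990Z)^* ≅ (Z/2Z)^* × (Z/3Z)^* × (Z/5Z)^* × (Z/7Z)^* × (Z/19Z)^*. Each prime-power unit group is (Z/2Z)^* ≅ trivial group (order 1); (Z/3Z)^* ≅ Z/2Z; (Z/5Z)^* ≅ Z/4Z; (Z/7Z)^* ≅ Z/6Z; (Z/19Z)^* ≅ Z/18Z. Hence Gal(Q(zeta_3990)/Q) ≅ Z/2Z × Z/4Z × Z/6Z × Z/18Z.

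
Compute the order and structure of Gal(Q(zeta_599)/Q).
|Gal(Q(zeta_599)/Q)| = phi(599) = 598; group ≅ (Z/599Z)^* ≅ Z/598Z

The n-th cyclotomic polynomial Φ_599(x) is the minimal polynomial of zeta_599 over Q and has degree phi(599) = 598. So Q(zeta_599) is a degree-598 Galois extension with Galois group (Z/599Z)^*. (Z/599Z)^* is cyclic since 599 is an odd prime power (or 4). Hence Gal(Q(zeta_599)/Q) ≅ Z/598Z.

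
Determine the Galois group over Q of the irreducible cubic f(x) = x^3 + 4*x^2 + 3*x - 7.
Gal(K/Q) = S_3 (symmetric group of order 6)

Compute the discriminant of x^3 + (4)*x^2 + (3)*x + (-7): Δ = -1007. Since Δ is not a rational square, the Galois group is not contained in A_3; it must be the full S_3 (irreducibility of the cubic rules out anything smaller).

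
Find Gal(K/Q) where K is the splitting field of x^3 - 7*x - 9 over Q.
Gal(K/Q) = S_3 (symmetric group of order 6)

Compute the discriminant of x^3 + (0)*x^2 + (-7)*x + (-9): Δ = -815. Since Δ is not a rational square, the Galois group is not contained in A_3; it must be the full S_3 (irreducibility of the cubic rules out anything smaller).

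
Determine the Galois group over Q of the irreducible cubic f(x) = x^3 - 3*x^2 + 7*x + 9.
Gal(K/Q) = S_3 (symmetric group of order 6)

Compute the discriminant of x^3 + (-3)*x^2 + (7)*x + (9): Δ = -5548. Since Δ is not a rational square, the Galois group is not contained in A_3; it must be the full S_3 (irreducibility of the cubic rules out anything smaller).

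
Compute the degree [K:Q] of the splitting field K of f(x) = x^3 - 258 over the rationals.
[K:Q] = 6

x^3 - 258 has one real root r = 258^(1/3) and two complex roots r*zeta_3, r*zeta_3^2 where zeta_3 = e^(2*pi*i/3). The splitting field is Q(r, zeta_3). [Q(r):Q] = 3 and [Q(zeta_3):Q] = 2 with gcd = 1, so [Q(r, zeta_3):Q] = 3 * 2 = 6.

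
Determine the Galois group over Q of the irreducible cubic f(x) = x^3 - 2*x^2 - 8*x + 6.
Gal(K/Q) = S_3 (symmetric group of order 6)

Compute the discriminant of x^3 + (-2)*x^2 + (-8)*x + (6): Δ = 3252. Since Δ is not a rational square, the Galois group is not contained in A_3; it must be the full S_3 (irreducibility of the cubic rules out anything smaller).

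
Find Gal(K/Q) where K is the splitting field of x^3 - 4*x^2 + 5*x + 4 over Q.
Gal(K/Q) = S_3 (symmetric group of order 6)

Compute the discriminant of x^3 + (-4)*x^2 + (5)*x + (4): Δ = -948. Since Δ is not a rational square, the Galois group is not contained in A_3; it must be the full S_3 (irreducibility of the cubic rules out anything smaller).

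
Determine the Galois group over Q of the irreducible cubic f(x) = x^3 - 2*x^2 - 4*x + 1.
Gal(K/Q) = S_3 (symmetric group of order 6)

Compute the discriminant of x^3 + (-2)*x^2 + (-4)*x + (1): Δ = 469. Since Δ is not a rational square, the Galois group is not contained in A_3; it must be the full S_3 (irreducibility of the cubic rules out anything smaller).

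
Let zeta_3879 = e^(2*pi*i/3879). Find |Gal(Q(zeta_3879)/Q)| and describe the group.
|Gal(Q(zeta_3879)/Q)| = phi(3879) = 2580; group ≅ (Z/3879Z)^* ≅ Z/6Z × Z/430Z

The n-th cyclotomic polynomial Φ_3879(x) is the minimal polynomial of zeta_3879 over Q and has degree phi(3879) = 2580. So Q(zeta_3879) is a degree-2580 Galois extension with Galois group (Z/3879Z)^*. By CRT, (Z/3879Z)^* ≅ (Z/9Z)^* × (Z/431Z)^*. Each prime-power unit group is (Z/9Z)^* ≅ Z/6Z; (Z/431Z)^* ≅ Z/430Z. Hence Gal(Q(zeta_3879)/Q) ≅ Z/6Z × Z/430Z.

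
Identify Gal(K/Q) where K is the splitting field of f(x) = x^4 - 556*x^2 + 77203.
Gal(K/Q) = V_4 (Klein four-group, Z/2Z × Z/2Z)

f factors as (x^2 - 269)(x^2 - 287), so the splitting field is K = Q(sqrt(269), sqrt(287)). The elements 269, 287, 77203 are all non-squares in Q, so sqrt(269) and sqrt(287) generate independent quadratic extensions. Thus [K:Q] = 4 and Gal(K/Q) is generated by the two order-2 automorphisms sqrt(269) ↦ -sqrt(269) and sqrt(287) ↦ -sqrt(287), giving V_4.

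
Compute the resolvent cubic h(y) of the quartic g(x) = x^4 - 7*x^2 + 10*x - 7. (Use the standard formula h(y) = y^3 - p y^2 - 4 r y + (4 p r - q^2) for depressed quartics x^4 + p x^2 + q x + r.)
h(y) = y^3 + 7*y^2 + 28*y + 96

Identify coefficients: p = -7, q = 10, r = -7.
Plug into h(y) = y^3 - p y^2 - 4 r y + (4 p r - q^2):
  h(y) = y^3 - (-7) y^2 - 4*(-7) y + (4*(-7)*(-7) - (10)^2)
       = y^3 + (7) y^2 + (28) y + (96).
Simplifying: h(y) = y^3 + 7*y^2 + 28*y + 96.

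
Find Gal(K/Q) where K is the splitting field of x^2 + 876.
Gal(K/Q) = Z/2Z (cyclic of order 2)

x^2 + 876 is irreducible over Q since -876 is not a rational square. The splitting field Q(sqrt(-876)) has degree 2 over Q, and its unique nontrivial automorphism is sqrt(-876) ↦ -sqrt(-876). Hence Gal(Q(sqrt(-876))/Q) = Z/2Z.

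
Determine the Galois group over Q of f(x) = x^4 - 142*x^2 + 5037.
Gal(K/Q) = V_4 (Klein four-group, Z/2Z × Z/2Z)

f factors as (x^2 - 73)(x^2 - 69), so the splitting field is K = Q(sqrt(73), sqrt(69)). The elements 73, 69, 5037 are all non-squares in Q, so sqrt(73) and sqrt(69) generate independent quadratic extensions. Thus [K:Q] = 4 and Gal(K/Q) is generated by the two order-2 automorphisms sqrt(73) ↦ -sqrt(73) and sqrt(69) ↦ -sqrt(69), giving V_4.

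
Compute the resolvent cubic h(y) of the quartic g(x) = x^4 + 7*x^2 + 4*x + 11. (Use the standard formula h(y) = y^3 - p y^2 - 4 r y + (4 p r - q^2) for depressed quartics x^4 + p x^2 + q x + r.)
h(y) = y^3 - 7*y^2 - 44*y + 292

Identify coefficients: p = 7, q = 4, r = 11.
Plug into h(y) = y^3 - p y^2 - 4 r y + (4 p r - q^2):
  h(y) = y^3 - (7) y^2 - 4*(11) y + (4*(7)*(11) - (4)^2)
       = y^3 + (-7) y^2 + (-44) y + (292).
Simplifying: h(y) = y^3 - 7*y^2 - 44*y + 292.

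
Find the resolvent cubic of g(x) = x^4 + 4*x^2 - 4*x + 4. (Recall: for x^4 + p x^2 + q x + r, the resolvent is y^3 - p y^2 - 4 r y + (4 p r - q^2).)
h(y) = y^3 - 4*y^2 - 16*y + 48

Identify coefficients: p = 4, q = -4, r = 4.
Plug into h(y) = y^3 - p y^2 - 4 r y + (4 p r - q^2):
  h(y) = y^3 - (4) y^2 - 4*(4) y + (4*(4)*(4) - (-4)^2)
       = y^3 + (-4) y^2 + (-16) y + (48).
Simplifying: h(y) = y^3 - 4*y^2 - 16*y + 48.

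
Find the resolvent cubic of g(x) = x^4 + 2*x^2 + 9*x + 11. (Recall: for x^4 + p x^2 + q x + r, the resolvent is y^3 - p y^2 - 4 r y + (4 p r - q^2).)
h(y) = y^3 - 2*y^2 - 44*y + 7

Identify coefficients: p = 2, q = 9, r = 11.
Plug into h(y) = y^3 - p y^2 - 4 r y + (4 p r - q^2):
  h(y) = y^3 - (2) y^2 - 4*(11) y + (4*(2)*(11) - (9)^2)
       = y^3 + (-2) y^2 + (-44) y + (7).
Simplifying: h(y) = y^3 - 2*y^2 - 44*y + 7.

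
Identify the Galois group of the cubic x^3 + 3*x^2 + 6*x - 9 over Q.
Gal(K/Q) = S_3 (symmetric group of order 6)

Compute the discriminant of x^3 + (3)*x^2 + (6)*x + (-9): Δ = -4671. Since Δ is not a rational square, the Galois group is not contained in A_3; it must be the full S_3 (irreducibility of the cubic rules out anything smaller).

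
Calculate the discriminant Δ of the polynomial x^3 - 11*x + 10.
Δ = 2624

For a depressed cubic x^3 + p x + q the discriminant is Δ = -4 p^3 - 27 q^2 = -4*(-11)^3 - 27*(10)^2 = 5324 - 2700 = 2624.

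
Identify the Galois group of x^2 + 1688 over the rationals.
Gal(K/Q) = Z/2Z (cyclic of order 2)

x^2 + 1688 is irreducible over Q since -1688 is not a rational square. The splitting field Q(sqrt(-1688)) has degree 2 over Q, and its unique nontrivial automorphism is sqrt(-1688) ↦ -sqrt(-1688). Hence Gal(Q(sqrt(-1688))/Q) = Z/2Z.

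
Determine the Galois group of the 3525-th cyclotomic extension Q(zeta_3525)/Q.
|Gal(Q(zeta_3525)/Q)| = phi(3525) = 1840; group ≅ (Z/3525Z)^* ≅ Z/2Z × Z/20Z × Z/46Z

The n-th cyclotomic polynomial Φ_3525(x) is the minimal polynomial of zeta_3525 over Q and has degree phi(3525) = 1840. So Q(zeta_3525) is a degree-1840 Galois extension with Galois group (Z/3525Z)^*. By CRT, (Z/3525Z)^* ≅ (Z/3Z)^* × (Z/25Z)^* × (Z/47Z)^*. Each prime-power unit group is (Z/3Z)^* ≅ Z/2Z; (Z/25Z)^* ≅ Z/20Z; (Z/47Z)^* ≅ Z/46Z. Hence Gal(Q(zeta_3525)/Q) ≅ Z/2Z × Z/20Z × Z/46Z.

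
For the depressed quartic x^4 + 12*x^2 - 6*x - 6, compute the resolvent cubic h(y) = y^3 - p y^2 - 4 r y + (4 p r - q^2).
h(y) = y^3 - 12*y^2 + 24*y - 324

Identify coefficients: p = 12, q = -6, r = -6.
Plug into h(y) = y^3 - p y^2 - 4 r y + (4 p r - q^2):
  h(y) = y^3 - (12) y^2 - 4*(-6) y + (4*(12)*(-6) - (-6)^2)
       = y^3 + (-12) y^2 + (24) y + (-324).
Simplifying: h(y) = y^3 - 12*y^2 + 24*y - 324.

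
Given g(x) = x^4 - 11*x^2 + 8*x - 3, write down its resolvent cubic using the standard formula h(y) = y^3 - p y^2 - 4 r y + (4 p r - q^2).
h(y) = y^3 + 11*y^2 + 12*y + 68

Identify coefficients: p = -11, q = 8, r = -3.
Plug into h(y) = y^3 - p y^2 - 4 r y + (4 p r - q^2):
  h(y) = y^3 - (-11) y^2 - 4*(-3) y + (4*(-11)*(-3) - (8)^2)
       = y^3 + (11) y^2 + (12) y + (68).
Simplifying: h(y) = y^3 + 11*y^2 + 12*y + 68.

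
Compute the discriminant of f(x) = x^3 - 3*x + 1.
Δ = 81

For a depressed cubic x^3 + p x + q the discriminant is Δ = -4 p^3 - 27 q^2 = -4*(-3)^3 - 27*(1)^2 = 108 - 27 = 81.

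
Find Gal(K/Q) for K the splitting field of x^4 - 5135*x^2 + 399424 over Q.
Gal(K/Q) = Z/2Z (cyclic of order 2)

f factors as (x^2 - 79)(x^2 - 5056), so the splitting field is K = Q(sqrt(79), sqrt(5056)). The squarefree part of 79 is 79 and the squarefree part of 5056 is also 79, so sqrt(79) and sqrt(5056) are both rational multiples of sqrt(79). Hence Q(sqrt(79)) = Q(sqrt(5056)) = Q(sqrt(79)), and the splitting field collapses to a single degree-2 extension with Galois group Z/2Z.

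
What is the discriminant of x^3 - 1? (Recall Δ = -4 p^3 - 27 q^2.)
Δ = -27

For a depressed cubic x^3 + p x + q the discriminant is Δ = -4 p^3 - 27 q^2 = -4*(0)^3 - 27*(-1)^2 = 0 - 27 = -27.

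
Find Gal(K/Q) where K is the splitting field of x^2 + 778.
Gal(K/Q) = Z/2Z (cyclic of order 2)

x^2 + 778 is irreducible over Q since -778 is not a rational square. The splitting field Q(sqrt(-778)) has degree 2 over Q, and its unique nontrivial automorphism is sqrt(-778) ↦ -sqrt(-778). Hence Gal(Q(sqrt(-778))/Q) = Z/2Z.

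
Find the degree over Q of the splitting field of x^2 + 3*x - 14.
[K:Q] = 2

The discriminant of x^2 + (3)*x + (-14) is b^2 - 4c = 9 - (-56) = 65. Since 65 is not a perfect square in Q, the polynomial is irreducible over Q. Its two roots generate a degree-2 extension, so [K:Q] = 2.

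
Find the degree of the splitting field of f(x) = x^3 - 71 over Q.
[K:Q] = 6

x^3 - 71 has one real root r = 71^(1/3) and two complex roots r*zeta_3, r*zeta_3^2 where zeta_3 = e^(2*pi*i/3). The splitting field is Q(r, zeta_3). [Q(r):Q] = 3 and [Q(zeta_3):Q] = 2 with gcd = 1, so [Q(r, zeta_3):Q] = 3 * 2 = 6.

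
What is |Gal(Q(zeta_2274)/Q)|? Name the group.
|Gal(Q(zeta_2274)/Q)| = phi(2274) = 756; group ≅ (Z/2274Z)^* ≅ Z/2Z × Z/378Z

The n-th cyclotomic polynomial Φ_2274(x) is the minimal polynomial of zeta_2274 over Q and has degree phi(2274) = 756. So Q(zeta_2274) is a degree-756 Galois extension with Galois group (Z/2274Z)^*. By CRT, (Z/2274Z)^* ≅ (Z/2Z)^* × (Z/3Z)^* × (Z/379Z)^*. Each prime-power unit group is (Z/2Z)^* ≅ trivial group (order 1); (Z/3Z)^* ≅ Z/2Z; (Z/379Z)^* ≅ Z/378Z. Hence Gal(Q(zeta_2274)/Q) ≅ Z/2Z × Z/378Z.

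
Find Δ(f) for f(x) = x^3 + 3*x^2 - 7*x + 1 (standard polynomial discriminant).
Δ = 1300

For x^3 + a x^2 + b x + c the discriminant is Δ = 18 a b c - 4 a^3 c + a^2 b^2 - 4 b^3 - 27 c^2.
Plug a = 3, b = -7, c = 1:
  18*(3)*(-7)*(1) - 4*(3)^3*(1) + (3)^2*(-7)^2 - 4*(-7)^3 - 27*(1)^2
  = -378 + (-108) + 441 + (1372) + (-27)
  = 1300.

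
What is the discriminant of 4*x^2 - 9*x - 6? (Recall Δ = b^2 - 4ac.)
Δ = 177

For a quadratic a x^2 + b x + c the discriminant is Δ = b^2 - 4ac = (-9)^2 - 4*(4)*(-6) = 81 - (-96) = 177.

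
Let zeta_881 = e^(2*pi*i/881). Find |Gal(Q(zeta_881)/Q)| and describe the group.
|Gal(Q(zeta_881)/Q)| = phi(881) = 880; group ≅ (Z/881Z)^* ≅ Z/880Z

The n-th cyclotomic polynomial Φ_881(x) is the minimal polynomial of zeta_881 over Q and has degree phi(881) = 880. So Q(zeta_881) is a degree-880 Galois extension with Galois group (Z/881Z)^*. (Z/881Z)^* is cyclic since 881 is an odd prime power (or 4). Hence Gal(Q(zeta_881)/Q) ≅ Z/880Z.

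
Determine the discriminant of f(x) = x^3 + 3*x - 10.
Δ = -2808

For a depressed cubic x^3 + p x + q the discriminant is Δ = -4 p^3 - 27 q^2 = -4*(3)^3 - 27*(-10)^2 = -108 - 2700 = -2808.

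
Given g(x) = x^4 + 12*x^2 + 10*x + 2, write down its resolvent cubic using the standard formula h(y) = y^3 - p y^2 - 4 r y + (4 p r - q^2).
h(y) = y^3 - 12*y^2 - 8*y - 4

Identify coefficients: p = 12, q = 10, r = 2.
Plug into h(y) = y^3 - p y^2 - 4 r y + (4 p r - q^2):
  h(y) = y^3 - (12) y^2 - 4*(2) y + (4*(12)*(2) - (10)^2)
       = y^3 + (-12) y^2 + (-8) y + (-4).
Simplifying: h(y) = y^3 - 12*y^2 - 8*y - 4.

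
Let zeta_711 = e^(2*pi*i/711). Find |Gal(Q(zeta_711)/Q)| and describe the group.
|Gal(Q(zeta_711)/Q)| = phi(711) = 468; group ≅ (Z/711Z)^* ≅ Z/6Z × Z/78Z

The n-th cyclotomic polynomial Φ_711(x) is the minimal polynomial of zeta_711 over Q and has degree phi(711) = 468. So Q(zeta_711) is a degree-468 Galois extension with Galois group (Z/711Z)^*. By CRT, (Z/711Z)^* ≅ (Z/9Z)^* × (Z/79Z)^*. Each prime-power unit group is (Z/9Z)^* ≅ Z/6Z; (Z/79Z)^* ≅ Z/78Z. Hence Gal(Q(zeta_711)/Q) ≅ Z/6Z × Z/78Z.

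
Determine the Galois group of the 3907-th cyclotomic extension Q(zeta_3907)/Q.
|Gal(Q(zeta_3907)/Q)| = phi(3907) = 3906; group ≅ (Z/3907Z)^* ≅ Z/3906Z

The n-th cyclotomic polynomial Φ_3907(x) is the minimal polynomial of zeta_3907 over Q and has degree phi(3907) = 3906. So Q(zeta_3907) is a degree-3906 Galois extension with Galois group (Z/3907Z)^*. (Z/3907Z)^* is cyclic since 3907 is an odd prime power (or 4). Hence Gal(Q(zeta_3907)/Q) ≅ Z/3906Z.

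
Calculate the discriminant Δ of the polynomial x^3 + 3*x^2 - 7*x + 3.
Δ = 112

For x^3 + a x^2 + b x + c the discriminant is Δ = 18 a b c - 4 a^3 c + a^2 b^2 - 4 b^3 - 27 c^2.
Plug a = 3, b = -7, c = 3:
  18*(3)*(-7)*(3) - 4*(3)^3*(3) + (3)^2*(-7)^2 - 4*(-7)^3 - 27*(3)^2
  = -1134 + (-324) + 441 + (1372) + (-243)
  = 112.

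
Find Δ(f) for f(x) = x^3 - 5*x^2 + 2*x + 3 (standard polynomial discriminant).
Δ = 785

For x^3 + a x^2 + b x + c the discriminant is Δ = 18 a b c - 4 a^3 c + a^2 b^2 - 4 b^3 - 27 c^2.
Plug a = -5, b = 2, c = 3:
  18*(-5)*(2)*(3) - 4*(-5)^3*(3) + (-5)^2*(2)^2 - 4*(2)^3 - 27*(3)^2
  = -540 + (1500) + 100 + (-32) + (-243)
  = 785.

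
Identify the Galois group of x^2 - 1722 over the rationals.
Gal(K/Q) = Z/2Z (cyclic of order 2)

x^2 - 1722 is irreducible over Q since 1722 is not a rational square. The splitting field Q(sqrt(1722)) has degree 2 over Q, and its unique nontrivial automorphism is sqrt(1722) ↦ -sqrt(1722). Hence Gal(Q(sqrt(1722))/Q) = Z/2Z.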